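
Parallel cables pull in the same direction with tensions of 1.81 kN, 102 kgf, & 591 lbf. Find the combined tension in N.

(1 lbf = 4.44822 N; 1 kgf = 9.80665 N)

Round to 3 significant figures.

5440 N

1.81 kN × 1000 = 1810 N
102 kgf × 9.80665 = 1000.28 N
591 lbf × 4.44822 = 2628.9 N
Sum: 1810 + 1000.28 + 2628.9 = 5439.18 N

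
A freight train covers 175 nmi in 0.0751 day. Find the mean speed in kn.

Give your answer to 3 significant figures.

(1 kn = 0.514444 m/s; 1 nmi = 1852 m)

175 nmi × 1852 = 324100 m
0.0751 day × 86400 = 6488.64 s
v = d / t = 324100 m / 6488.64 s = 49.9488 m/s
49.9488 m/s ÷ (0.514444 m/s/kn) = 97.0928 kn

97.1 kn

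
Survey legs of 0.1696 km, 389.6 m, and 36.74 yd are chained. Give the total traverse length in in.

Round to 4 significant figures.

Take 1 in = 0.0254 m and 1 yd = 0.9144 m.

2.334×10⁴ in

0.1696 km × 1000 → 169.6 m
389.6 m (already m)
36.74 yd × 0.9144 → 33.5951 m
Sum: 169.6 + 389.6 + 33.5951 = 592.795 m
In in: 592.795 / 0.0254 = 23338.4 in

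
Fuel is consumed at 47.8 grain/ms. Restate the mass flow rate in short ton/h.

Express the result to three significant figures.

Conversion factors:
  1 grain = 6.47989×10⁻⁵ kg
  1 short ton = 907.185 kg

12.3 short ton/h

47.8 grain/ms × 6.47989×10⁻⁵ kg/grain ÷ 0.001 s/ms = 3.09739 kg/s
3.09739 kg/s ÷ 907.185 kg/short ton × 3600 s/h = 12.2914 short ton/h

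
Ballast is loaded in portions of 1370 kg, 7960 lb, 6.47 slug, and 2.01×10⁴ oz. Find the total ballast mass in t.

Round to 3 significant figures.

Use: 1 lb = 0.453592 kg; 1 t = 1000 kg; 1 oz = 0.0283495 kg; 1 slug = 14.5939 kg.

1370 kg (already kg)
7960 lb × 0.453592 = 3610.59 kg
6.47 slug × 14.5939 = 94.4225 kg
2.01×10⁴ oz × 0.0283495 = 569.825 kg
Total: 1370 + 3610.59 + 94.4225 + 569.825 = 5644.84 kg
In t: 5644.84 / 1000 = 5.64484 t

5.64 t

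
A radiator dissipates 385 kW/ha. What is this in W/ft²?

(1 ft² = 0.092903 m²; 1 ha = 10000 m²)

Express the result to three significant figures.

385 kW/ha × 1000 W/kW ÷ 10000 m²/ha = 38.5 W/m²
38.5 W/m² × 0.092903 m²/ft² = 3.57677 W/ft²

3.58 W/ft²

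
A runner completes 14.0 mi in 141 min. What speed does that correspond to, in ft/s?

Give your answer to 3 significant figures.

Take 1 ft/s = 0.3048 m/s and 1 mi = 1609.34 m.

8.74 ft/s

14.0 mi × 1609.34 = 22530.8 m
141 min × 60 = 8460 s
v = d / t = 22530.8 m / 8460 s = 2.66322 m/s
2.66322 m/s ÷ (0.3048 m/s/ft/s) = 8.7376 ft/s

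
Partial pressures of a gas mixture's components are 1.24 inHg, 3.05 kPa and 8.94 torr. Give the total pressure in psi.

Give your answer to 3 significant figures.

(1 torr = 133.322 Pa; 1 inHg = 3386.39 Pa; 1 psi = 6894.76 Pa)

1.24 inHg × 3386.39 = 4199.12 Pa
3.05 kPa × 1000 = 3050 Pa
8.94 torr × 133.322 = 1191.9 Pa
Total: 4199.12 + 3050 + 1191.9 = 8441.02 Pa
In psi: 8441.02 / 6894.76 = 1.22427 psi

1.22 psi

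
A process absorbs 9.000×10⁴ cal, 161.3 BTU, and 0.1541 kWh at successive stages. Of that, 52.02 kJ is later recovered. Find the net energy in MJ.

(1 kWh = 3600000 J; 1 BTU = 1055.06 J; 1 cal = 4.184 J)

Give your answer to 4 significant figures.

1.049 MJ

9.000×10⁴ cal × 4.184 = 376560 J
161.3 BTU × 1055.06 = 170181 J
0.1541 kWh × 3600000 = 554760 J
52.02 kJ × 1000 = 52020 J
Sum: 376560 + 170181 + 554760 − 52020 = 1.04948×10⁶ J
In MJ: 1.04948×10⁶ / 1000000 = 1.04948 MJ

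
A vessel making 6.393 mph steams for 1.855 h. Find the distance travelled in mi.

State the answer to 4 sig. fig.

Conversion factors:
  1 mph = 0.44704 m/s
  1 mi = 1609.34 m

11.86 mi

6.393 mph × 0.44704 = 2.85793 m/s
1.855 h × 3600 = 6678 s
d = v × t = 2.85793 m/s × 6678 s = 19085.3 m
19085.3 m ÷ (1609.34 m/mi) = 11.8591 mi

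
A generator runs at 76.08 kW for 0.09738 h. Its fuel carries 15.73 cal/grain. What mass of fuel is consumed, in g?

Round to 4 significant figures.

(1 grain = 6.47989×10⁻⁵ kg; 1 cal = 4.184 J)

76.08 kW → 76080 W
0.09738 h → 350.568 s
E = P × t = 76080 × 350.568 = 2.66712×10⁷ J
15.73 cal/grain → 1.01567×10⁶ J/kg
m = E / e_s = 2.66712×10⁷ / 1.01567×10⁶ = 26.2597 kg
In g: 26.2597 / 0.001 = 26259.7 g

2.626×10⁴ g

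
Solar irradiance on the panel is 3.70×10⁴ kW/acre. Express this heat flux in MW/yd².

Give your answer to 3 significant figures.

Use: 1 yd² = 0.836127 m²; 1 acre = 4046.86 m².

0.00764 MW/yd²

3.70×10⁴ kW/acre × 1000 W/kW ÷ 4046.86 m²/acre = 9142.89 W/m²
9142.89 W/m² ÷ 1000000 W/MW × 0.836127 m²/yd² = 0.00764462 MW/yd²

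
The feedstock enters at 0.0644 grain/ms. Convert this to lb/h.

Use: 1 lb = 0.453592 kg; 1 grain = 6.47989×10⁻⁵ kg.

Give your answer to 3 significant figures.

33.1 lb/h

0.0644 grain/ms × 6.47989×10⁻⁵ kg/grain ÷ 0.001 s/ms = 0.00417305 kg/s
0.00417305 kg/s ÷ 0.453592 kg/lb × 3600 s/h = 33.12 lb/h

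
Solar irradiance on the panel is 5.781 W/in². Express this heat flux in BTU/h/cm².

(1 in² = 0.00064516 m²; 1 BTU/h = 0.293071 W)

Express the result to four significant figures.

3.057 BTU/h/cm²

5.781 W/in² ÷ 0.00064516 m²/in² = 8960.57 W/m²
8960.57 W/m² ÷ 0.293071 W/BTU/h × 0.0001 m²/cm² = 3.05747 BTU/h/cm²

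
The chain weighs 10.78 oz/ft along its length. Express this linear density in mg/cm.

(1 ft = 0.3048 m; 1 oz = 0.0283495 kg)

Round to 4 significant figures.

1.003×10⁴ mg/cm

10.78 oz/ft × 0.0283495 kg/oz ÷ 0.3048 m/ft = 1.00265 kg/m
1.00265 kg/m ÷ 10⁻⁶ kg/mg × 0.01 m/cm = 10026.5 mg/cm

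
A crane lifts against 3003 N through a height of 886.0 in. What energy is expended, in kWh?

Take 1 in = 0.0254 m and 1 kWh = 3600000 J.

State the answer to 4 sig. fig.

886.0 in × 0.0254 = 22.5044 m
W = F × d = 3003 N × 22.5044 m = 67580.7 J
67580.7 J ÷ (3600000 J/kWh) = 0.0187724 kWh

0.01877 kWh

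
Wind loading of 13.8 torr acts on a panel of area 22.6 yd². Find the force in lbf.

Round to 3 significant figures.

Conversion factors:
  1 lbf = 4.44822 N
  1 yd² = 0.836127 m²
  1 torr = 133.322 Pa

13.8 torr × 133.322 = 1839.84 Pa
22.6 yd² × 0.836127 = 18.8965 m²
F = P × A = 1839.84 Pa × 18.8965 m² = 34766.5 N
34766.5 N ÷ (4.44822 N/lbf) = 7815.82 lbf

7820 lbf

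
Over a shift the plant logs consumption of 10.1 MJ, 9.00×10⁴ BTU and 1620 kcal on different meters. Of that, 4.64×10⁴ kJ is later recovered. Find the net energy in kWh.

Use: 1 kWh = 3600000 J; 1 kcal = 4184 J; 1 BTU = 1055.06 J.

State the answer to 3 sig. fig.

10.1 MJ × 1000000 = 1.01×10⁷ J
9.00×10⁴ BTU × 1055.06 = 9.49554×10⁷ J
1620 kcal × 4184 = 6.77808×10⁶ J
4.64×10⁴ kJ × 1000 = 4.64×10⁷ J
Result: 1.01×10⁷ + 9.49554×10⁷ + 6.77808×10⁶ − 4.64×10⁷ = 6.54335×10⁷ J
In kWh: 6.54335×10⁷ / 3600000 = 18.176 kWh

18.2 kWh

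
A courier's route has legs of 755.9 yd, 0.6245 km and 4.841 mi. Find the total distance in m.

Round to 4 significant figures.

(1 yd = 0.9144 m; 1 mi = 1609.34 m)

755.9 yd × 0.9144 = 691.195 m
0.6245 km × 1000 = 624.5 m
4.841 mi × 1609.34 = 7790.81 m
Sum: 691.195 + 624.5 + 7790.81 = 9106.51 m

9107 m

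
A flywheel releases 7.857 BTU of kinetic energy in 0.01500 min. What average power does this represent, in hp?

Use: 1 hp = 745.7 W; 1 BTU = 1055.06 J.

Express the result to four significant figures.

12.35 hp

7.857 BTU × 1055.06 → 8289.61 J
0.01500 min × 60 → 0.9 s
P = E / t = 8289.61 J / 0.9 s = 9210.68 W
9210.68 W ÷ (745.7 W/hp) = 12.3517 hp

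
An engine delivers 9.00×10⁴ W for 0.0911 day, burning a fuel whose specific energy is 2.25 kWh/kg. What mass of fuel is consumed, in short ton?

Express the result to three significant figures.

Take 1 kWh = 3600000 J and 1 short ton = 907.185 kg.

0.0911 day → 7871.04 s
E = P × t = 90000 × 7871.04 = 7.08394×10⁸ J
2.25 kWh/kg → 8.1×10⁶ J/kg
m = E / e_s = 7.08394×10⁸ / 8.1×10⁶ = 87.456 kg
In short ton: 87.456 / 907.185 = 0.0964037 short ton

0.0964 short ton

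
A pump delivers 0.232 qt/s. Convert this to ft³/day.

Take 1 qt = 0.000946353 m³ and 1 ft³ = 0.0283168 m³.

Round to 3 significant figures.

0.232 qt/s × 0.000946353 m³/qt = 2.19554×10⁻⁴ m³/s
2.19554×10⁻⁴ m³/s ÷ 0.0283168 m³/ft³ × 86400 s/day = 669.901 ft³/day

670 ft³/day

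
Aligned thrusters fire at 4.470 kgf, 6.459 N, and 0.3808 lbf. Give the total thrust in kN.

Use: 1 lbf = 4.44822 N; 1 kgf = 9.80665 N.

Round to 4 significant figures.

4.470 kgf × 9.80665 → 43.8357 N
6.459 N (already N)
0.3808 lbf × 4.44822 → 1.69388 N
Combined: 43.8357 + 6.459 + 1.69388 = 51.9886 N
In kN: 51.9886 / 1000 = 0.0519886 kN

0.05199 kN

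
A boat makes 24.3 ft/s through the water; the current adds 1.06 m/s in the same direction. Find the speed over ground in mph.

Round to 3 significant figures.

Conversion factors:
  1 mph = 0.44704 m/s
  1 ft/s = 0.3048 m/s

24.3 ft/s × 0.3048 → 7.40664 m/s
1.06 m/s (already m/s)
Combined: 7.40664 + 1.06 = 8.46664 m/s
In mph: 8.46664 / 0.44704 = 18.9393 mph

18.9 mph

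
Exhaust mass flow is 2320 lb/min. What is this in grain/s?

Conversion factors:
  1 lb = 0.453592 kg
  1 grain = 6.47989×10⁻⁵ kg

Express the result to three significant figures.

2320 lb/min × 0.453592 kg/lb ÷ 60 s/min = 17.5389 kg/s
17.5389 kg/s ÷ 6.47989×10⁻⁵ kg/grain = 270667 grain/s

2.71×10⁵ grain/s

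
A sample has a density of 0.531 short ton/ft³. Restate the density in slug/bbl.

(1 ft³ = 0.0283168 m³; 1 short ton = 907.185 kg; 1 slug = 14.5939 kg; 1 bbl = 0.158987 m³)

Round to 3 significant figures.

185 slug/bbl

0.531 short ton/ft³ × 907.185 kg/short ton ÷ 0.0283168 m³/ft³ = 17011.6 kg/m³
17011.6 kg/m³ ÷ 14.5939 kg/slug × 0.158987 m³/bbl = 185.326 slug/bbl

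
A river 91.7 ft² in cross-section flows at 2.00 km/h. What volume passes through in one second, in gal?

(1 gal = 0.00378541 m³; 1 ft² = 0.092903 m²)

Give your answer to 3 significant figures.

1250 gal

2.00 km/h × (1/3.6) → 0.555556 m/s
91.7 ft² × 0.092903 → 8.51921 m²
V = v × A × t = 0.555556 m/s × 8.51921 m² × 1 s = 4.7329 m³
4.7329 m³ ÷ (0.00378541 m³/gal) = 1250.3 gal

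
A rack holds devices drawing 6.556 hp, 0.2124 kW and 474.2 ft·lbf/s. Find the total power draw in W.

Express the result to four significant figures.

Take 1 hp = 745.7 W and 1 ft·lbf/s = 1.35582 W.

5744 W

6.556 hp × 745.7 = 4888.81 W
0.2124 kW × 1000 = 212.4 W
474.2 ft·lbf/s × 1.35582 = 642.93 W
Combined: 4888.81 + 212.4 + 642.93 = 5744.14 W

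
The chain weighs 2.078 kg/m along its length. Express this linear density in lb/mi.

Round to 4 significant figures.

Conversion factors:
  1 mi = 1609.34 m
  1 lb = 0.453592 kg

7373 lb/mi

2.078 kg/m is already 2.078 kg/m
2.078 kg/m ÷ 0.453592 kg/lb × 1609.34 m/mi = 7372.72 lb/mi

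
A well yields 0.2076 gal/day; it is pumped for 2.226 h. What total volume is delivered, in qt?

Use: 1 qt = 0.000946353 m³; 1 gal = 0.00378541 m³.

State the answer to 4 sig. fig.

0.07702 qt

0.2076 gal/day → 9.0955×10⁻⁹ m³/s
2.226 h → 8013.6 s
V = Q × t = 9.0955×10⁻⁹ × 8013.6 = 7.28877×10⁻⁵ m³
In qt: 7.28877×10⁻⁵ / 0.000946353 = 0.0770196 qt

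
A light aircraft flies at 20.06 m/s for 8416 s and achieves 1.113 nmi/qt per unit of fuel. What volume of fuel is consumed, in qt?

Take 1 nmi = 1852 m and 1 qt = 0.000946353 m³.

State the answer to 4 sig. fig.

d = v × t = 20.06 × 8416 = 168825 m
1.113 nmi/qt → 2.17813×10⁶ m/m³
V = d / (distance per unit fuel) = 168825 / 2.17813×10⁶ = 0.0775091 m³
In qt: 0.0775091 / 0.000946353 = 81.9029 qt

81.90 qt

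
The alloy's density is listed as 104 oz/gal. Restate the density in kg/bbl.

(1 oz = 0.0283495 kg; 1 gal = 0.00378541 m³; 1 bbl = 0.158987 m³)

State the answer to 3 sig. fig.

104 oz/gal × 0.0283495 kg/oz ÷ 0.00378541 m³/gal = 778.872 kg/m³
778.872 kg/m³ × 0.158987 m³/bbl = 123.831 kg/bbl

124 kg/bbl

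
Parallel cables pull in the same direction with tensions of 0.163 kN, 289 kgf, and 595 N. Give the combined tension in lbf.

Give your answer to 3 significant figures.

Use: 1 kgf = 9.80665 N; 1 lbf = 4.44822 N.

0.163 kN × 1000 → 163 N
289 kgf × 9.80665 → 2834.12 N
595 N (already N)
Total: 163 + 2834.12 + 595 = 3592.12 N
In lbf: 3592.12 / 4.44822 = 807.541 lbf

808 lbf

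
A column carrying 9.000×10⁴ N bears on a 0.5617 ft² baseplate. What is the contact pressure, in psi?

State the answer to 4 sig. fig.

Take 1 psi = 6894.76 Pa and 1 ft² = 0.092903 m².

250.1 psi

0.5617 ft² × 0.092903 → 0.0521836 m²
P = F / A = 90000 N / 0.0521836 m² = 1.72468×10⁶ Pa
1.72468×10⁶ Pa ÷ (6894.76 Pa/psi) = 250.144 psi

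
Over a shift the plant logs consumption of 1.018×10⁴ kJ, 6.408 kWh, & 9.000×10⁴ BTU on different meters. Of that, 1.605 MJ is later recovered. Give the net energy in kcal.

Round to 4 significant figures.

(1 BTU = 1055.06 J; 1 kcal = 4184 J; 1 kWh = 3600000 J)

3.026×10⁴ kcal

1.018×10⁴ kJ × 1000 → 1.018×10⁷ J
6.408 kWh × 3600000 → 2.30688×10⁷ J
9.000×10⁴ BTU × 1055.06 → 9.49554×10⁷ J
1.605 MJ × 1000000 → 1.605×10⁶ J
Sum: 1.018×10⁷ + 2.30688×10⁷ + 9.49554×10⁷ − 1.605×10⁶ = 1.26599×10⁸ J
In kcal: 1.26599×10⁸ / 4184 = 30257.9 kcal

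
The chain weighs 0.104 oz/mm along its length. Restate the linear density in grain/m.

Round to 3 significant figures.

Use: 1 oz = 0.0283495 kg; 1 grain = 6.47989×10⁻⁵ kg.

4.55×10⁴ grain/m

0.104 oz/mm × 0.0283495 kg/oz ÷ 0.001 m/mm = 2.94835 kg/m
2.94835 kg/m ÷ 6.47989×10⁻⁵ kg/grain = 45500 grain/m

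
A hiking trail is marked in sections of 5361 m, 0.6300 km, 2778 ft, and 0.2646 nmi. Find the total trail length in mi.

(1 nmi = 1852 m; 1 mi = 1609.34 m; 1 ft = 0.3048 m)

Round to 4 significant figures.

5361 m (already m)
0.6300 km × 1000 = 630 m
2778 ft × 0.3048 = 846.734 m
0.2646 nmi × 1852 = 490.039 m
Total: 5361 + 630 + 846.734 + 490.039 = 7327.77 m
In mi: 7327.77 / 1609.34 = 4.55328 mi

4.553 mi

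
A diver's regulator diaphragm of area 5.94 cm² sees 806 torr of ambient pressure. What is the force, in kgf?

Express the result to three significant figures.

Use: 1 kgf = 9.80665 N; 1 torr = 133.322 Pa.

806 torr × 133.322 → 107458 Pa
5.94 cm² × 0.0001 → 5.94×10⁻⁴ m²
F = P × A = 107458 Pa × 5.94×10⁻⁴ m² = 63.8301 N
63.8301 N ÷ (9.80665 N/kgf) = 6.50886 kgf

6.51 kgf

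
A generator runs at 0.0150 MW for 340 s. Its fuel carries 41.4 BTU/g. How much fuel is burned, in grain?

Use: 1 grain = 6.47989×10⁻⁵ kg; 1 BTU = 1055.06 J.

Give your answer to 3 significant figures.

0.0150 MW → 15000 W
E = P × t = 15000 × 340 = 5.1×10⁶ J
41.4 BTU/g → 4.36795×10⁷ J/kg
m = E / e_s = 5.1×10⁶ / 4.36795×10⁷ = 0.11676 kg
In grain: 0.11676 / 6.47989×10⁻⁵ = 1801.88 grain

1800 grain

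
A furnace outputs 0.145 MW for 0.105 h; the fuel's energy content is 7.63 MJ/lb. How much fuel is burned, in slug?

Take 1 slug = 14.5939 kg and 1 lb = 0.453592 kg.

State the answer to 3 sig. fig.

0.223 slug

0.145 MW → 145000 W
0.105 h → 378 s
E = P × t = 145000 × 378 = 5.481×10⁷ J
7.63 MJ/lb → 1.68213×10⁷ J/kg
m = E / e_s = 5.481×10⁷ / 1.68213×10⁷ = 3.25837 kg
In slug: 3.25837 / 14.5939 = 0.223269 slug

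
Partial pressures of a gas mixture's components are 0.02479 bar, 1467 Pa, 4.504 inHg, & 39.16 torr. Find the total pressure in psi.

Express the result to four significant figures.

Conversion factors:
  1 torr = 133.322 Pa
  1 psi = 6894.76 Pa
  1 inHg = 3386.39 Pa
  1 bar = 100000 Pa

0.02479 bar × 100000 → 2479 Pa
1467 Pa (already Pa)
4.504 inHg × 3386.39 → 15252.3 Pa
39.16 torr × 133.322 → 5220.89 Pa
Combined: 2479 + 1467 + 15252.3 + 5220.89 = 24419.2 Pa
In psi: 24419.2 / 6894.76 = 3.5417 psi

3.542 psi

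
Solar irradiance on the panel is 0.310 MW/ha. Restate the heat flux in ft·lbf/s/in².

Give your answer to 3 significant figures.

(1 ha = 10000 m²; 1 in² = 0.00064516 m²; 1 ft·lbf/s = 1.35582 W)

0.310 MW/ha × 1000000 W/MW ÷ 10000 m²/ha = 31 W/m²
31 W/m² ÷ 1.35582 W/ft·lbf/s × 0.00064516 m²/in² = 0.0147512 ft·lbf/s/in²

0.0148 ft·lbf/s/in²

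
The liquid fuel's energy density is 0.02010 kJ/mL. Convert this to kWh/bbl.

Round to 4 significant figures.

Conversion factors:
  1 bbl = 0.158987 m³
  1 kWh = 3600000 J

0.8877 kWh/bbl

0.02010 kJ/mL × 1000 J/kJ ÷ 10⁻⁶ m³/mL = 2.01×10⁷ J/m³
2.01×10⁷ J/m³ ÷ 3600000 J/kWh × 0.158987 m³/bbl = 0.887677 kWh/bbl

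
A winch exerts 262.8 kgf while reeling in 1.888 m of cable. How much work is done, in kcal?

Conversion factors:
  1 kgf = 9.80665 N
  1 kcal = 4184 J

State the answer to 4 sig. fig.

262.8 kgf × 9.80665 → 2577.19 N
W = F × d = 2577.19 N × 1.888 m = 4865.73 J
4865.73 J ÷ (4184 J/kcal) = 1.16294 kcal

1.163 kcal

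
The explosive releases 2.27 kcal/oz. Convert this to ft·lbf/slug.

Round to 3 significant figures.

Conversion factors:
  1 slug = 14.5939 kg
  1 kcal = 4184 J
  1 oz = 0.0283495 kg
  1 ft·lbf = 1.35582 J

3.61×10⁶ ft·lbf/slug

2.27 kcal/oz × 4184 J/kcal ÷ 0.0283495 kg/oz = 335021 J/kg
335021 J/kg ÷ 1.35582 J/ft·lbf × 14.5939 kg/slug = 3.60613×10⁶ ft·lbf/slug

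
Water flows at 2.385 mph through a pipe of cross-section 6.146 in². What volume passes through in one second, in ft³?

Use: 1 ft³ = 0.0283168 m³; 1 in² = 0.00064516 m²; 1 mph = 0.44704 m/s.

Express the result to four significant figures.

2.385 mph × 0.44704 → 1.06619 m/s
6.146 in² × 0.00064516 → 0.00396515 m²
V = v × A × t = 1.06619 m/s × 0.00396515 m² × 1 s = 0.0042276 m³
0.0042276 m³ ÷ (0.0283168 m³/ft³) = 0.149297 ft³

0.1493 ft³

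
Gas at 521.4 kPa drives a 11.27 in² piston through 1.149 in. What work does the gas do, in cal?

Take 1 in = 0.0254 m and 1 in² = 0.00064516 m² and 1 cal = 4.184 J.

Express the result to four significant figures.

26.44 cal

521.4 kPa → 521400 Pa
11.27 in² → 0.00727095 m²
F = P × A = 521400 × 0.00727095 = 3791.07 N
1.149 in → 0.0291846 m
W = F × d = 3791.07 × 0.0291846 = 110.641 J
In cal: 110.641 / 4.184 = 26.4438 cal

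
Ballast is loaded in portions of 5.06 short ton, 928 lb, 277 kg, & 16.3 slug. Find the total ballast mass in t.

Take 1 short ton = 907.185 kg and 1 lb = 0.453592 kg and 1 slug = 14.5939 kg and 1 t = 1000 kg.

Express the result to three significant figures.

5.06 short ton × 907.185 → 4590.36 kg
928 lb × 0.453592 → 420.933 kg
277 kg (already kg)
16.3 slug × 14.5939 → 237.881 kg
Combined: 4590.36 + 420.933 + 277 + 237.881 = 5526.17 kg
In t: 5526.17 / 1000 = 5.52617 t

5.53 t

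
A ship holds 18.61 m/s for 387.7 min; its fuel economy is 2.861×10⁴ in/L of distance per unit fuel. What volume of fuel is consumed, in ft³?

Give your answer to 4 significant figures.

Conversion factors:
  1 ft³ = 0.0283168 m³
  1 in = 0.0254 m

387.7 min → 23262 s
d = v × t = 18.61 × 23262 = 432906 m
2.861×10⁴ in/L → 726694 m/m³
V = d / (distance per unit fuel) = 432906 / 726694 = 0.59572 m³
In ft³: 0.59572 / 0.0283168 = 21.0377 ft³

21.04 ft³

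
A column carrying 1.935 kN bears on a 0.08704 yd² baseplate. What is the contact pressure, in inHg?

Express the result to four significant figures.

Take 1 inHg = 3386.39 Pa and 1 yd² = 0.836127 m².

1.935 kN × 1000 = 1935 N
0.08704 yd² × 0.836127 = 0.0727765 m²
P = F / A = 1935 N / 0.0727765 m² = 26588.3 Pa
26588.3 Pa ÷ (3386.39 Pa/inHg) = 7.85152 inHg

7.852 inHg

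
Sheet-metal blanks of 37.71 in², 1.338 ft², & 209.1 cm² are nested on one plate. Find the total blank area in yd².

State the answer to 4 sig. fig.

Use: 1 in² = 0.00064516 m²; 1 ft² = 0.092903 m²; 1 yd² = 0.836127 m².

37.71 in² × 0.00064516 → 0.024329 m²
1.338 ft² × 0.092903 → 0.124304 m²
209.1 cm² × 0.0001 → 0.02091 m²
Sum: 0.024329 + 0.124304 + 0.02091 = 0.169543 m²
In yd²: 0.169543 / 0.836127 = 0.202772 yd²

0.2028 yd²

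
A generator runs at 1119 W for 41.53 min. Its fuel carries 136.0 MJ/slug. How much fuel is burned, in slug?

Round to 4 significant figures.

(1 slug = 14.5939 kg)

41.53 min → 2491.8 s
E = P × t = 1119 × 2491.8 = 2.78832×10⁶ J
136.0 MJ/slug → 9.31896×10⁶ J/kg
m = E / e_s = 2.78832×10⁶ / 9.31896×10⁶ = 0.299209 kg
In slug: 0.299209 / 14.5939 = 0.0205023 slug

0.02050 slug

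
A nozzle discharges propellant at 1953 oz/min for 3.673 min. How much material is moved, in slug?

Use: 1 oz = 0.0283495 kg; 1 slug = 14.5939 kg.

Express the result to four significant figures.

13.93 slug

1953 oz/min → 0.922776 kg/s
3.673 min → 220.38 s
m = ṁ × t = 0.922776 × 220.38 = 203.361 kg
In slug: 203.361 / 14.5939 = 13.9347 slug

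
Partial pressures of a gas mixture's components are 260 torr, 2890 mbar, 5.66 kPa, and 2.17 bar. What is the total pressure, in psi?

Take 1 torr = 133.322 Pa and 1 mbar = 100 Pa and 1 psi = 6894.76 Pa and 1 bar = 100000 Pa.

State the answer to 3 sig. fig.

260 torr × 133.322 = 34663.7 Pa
2890 mbar × 100 = 289000 Pa
5.66 kPa × 1000 = 5660 Pa
2.17 bar × 100000 = 217000 Pa
Combined: 34663.7 + 289000 + 5660 + 217000 = 546324 Pa
In psi: 546324 / 6894.76 = 79.2376 psi

79.2 psi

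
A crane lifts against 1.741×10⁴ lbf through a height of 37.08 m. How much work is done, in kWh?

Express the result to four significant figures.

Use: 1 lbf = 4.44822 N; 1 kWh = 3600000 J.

1.741×10⁴ lbf × 4.44822 = 77443.5 N
W = F × d = 77443.5 N × 37.08 m = 2.8716×10⁶ J
2.8716×10⁶ J ÷ (3600000 J/kWh) = 0.797667 kWh

0.7977 kWh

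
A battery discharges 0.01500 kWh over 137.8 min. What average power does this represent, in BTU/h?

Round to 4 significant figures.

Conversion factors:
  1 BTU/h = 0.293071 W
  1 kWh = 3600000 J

22.29 BTU/h

0.01500 kWh × 3600000 = 54000 J
137.8 min × 60 = 8268 s
P = E / t = 54000 J / 8268 s = 6.5312 W
6.5312 W ÷ (0.293071 W/BTU/h) = 22.2854 BTU/h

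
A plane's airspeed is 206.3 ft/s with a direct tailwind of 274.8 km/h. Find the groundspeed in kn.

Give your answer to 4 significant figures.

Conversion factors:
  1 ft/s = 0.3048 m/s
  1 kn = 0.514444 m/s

270.6 kn

206.3 ft/s × 0.3048 → 62.8802 m/s
274.8 km/h × (1/3.6) → 76.3333 m/s
Total: 62.8802 + 76.3333 = 139.214 m/s
In kn: 139.214 / 0.514444 = 270.611 kn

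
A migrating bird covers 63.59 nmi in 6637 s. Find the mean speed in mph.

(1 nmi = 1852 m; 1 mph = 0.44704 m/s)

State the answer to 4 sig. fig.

63.59 nmi × 1852 → 117769 m
v = d / t = 117769 m / 6637 s = 17.7443 m/s
17.7443 m/s ÷ (0.44704 m/s/mph) = 39.6929 mph

39.69 mph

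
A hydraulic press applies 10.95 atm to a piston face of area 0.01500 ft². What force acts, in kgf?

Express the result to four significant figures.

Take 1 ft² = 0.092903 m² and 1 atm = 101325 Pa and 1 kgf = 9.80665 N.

157.7 kgf

10.95 atm × 101325 → 1.10951×10⁶ Pa
0.01500 ft² × 0.092903 → 0.00139354 m²
F = P × A = 1.10951×10⁶ Pa × 0.00139354 m² = 1546.15 N
1546.15 N ÷ (9.80665 N/kgf) = 157.663 kgf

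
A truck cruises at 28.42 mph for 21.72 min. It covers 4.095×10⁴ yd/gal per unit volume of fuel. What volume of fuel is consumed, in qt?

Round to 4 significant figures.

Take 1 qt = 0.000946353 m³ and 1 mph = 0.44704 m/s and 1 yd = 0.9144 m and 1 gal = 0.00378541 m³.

1.769 qt

28.42 mph → 12.7049 m/s
21.72 min → 1303.2 s
d = v × t = 12.7049 × 1303.2 = 16557 m
4.095×10⁴ yd/gal → 9.89184×10⁶ m/m³
V = d / (distance per unit fuel) = 16557 / 9.89184×10⁶ = 0.0016738 m³
In qt: 0.0016738 / 0.000946353 = 1.76868 qt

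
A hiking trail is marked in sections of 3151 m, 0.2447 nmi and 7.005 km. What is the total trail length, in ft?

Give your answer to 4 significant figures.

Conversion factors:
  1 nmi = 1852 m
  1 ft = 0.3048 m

3.481×10⁴ ft

3151 m (already m)
0.2447 nmi × 1852 = 453.184 m
7.005 km × 1000 = 7005 m
Total: 3151 + 453.184 + 7005 = 10609.2 m
In ft: 10609.2 / 0.3048 = 34807.1 ft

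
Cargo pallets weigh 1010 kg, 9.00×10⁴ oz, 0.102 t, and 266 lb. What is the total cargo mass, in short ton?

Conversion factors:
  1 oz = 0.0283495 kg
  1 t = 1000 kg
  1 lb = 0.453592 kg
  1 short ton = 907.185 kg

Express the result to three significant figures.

4.17 short ton

1010 kg (already kg)
9.00×10⁴ oz × 0.0283495 = 2551.46 kg
0.102 t × 1000 = 102 kg
266 lb × 0.453592 = 120.655 kg
Total: 1010 + 2551.46 + 102 + 120.655 = 3784.12 kg
In short ton: 3784.12 / 907.185 = 4.17128 short ton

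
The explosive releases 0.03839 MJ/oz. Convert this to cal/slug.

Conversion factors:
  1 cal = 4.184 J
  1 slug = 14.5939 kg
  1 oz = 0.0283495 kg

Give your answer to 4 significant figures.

4.723×10⁶ cal/slug

0.03839 MJ/oz × 1000000 J/MJ ÷ 0.0283495 kg/oz = 1.35417×10⁶ J/kg
1.35417×10⁶ J/kg ÷ 4.184 J/cal × 14.5939 kg/slug = 4.72338×10⁶ cal/slug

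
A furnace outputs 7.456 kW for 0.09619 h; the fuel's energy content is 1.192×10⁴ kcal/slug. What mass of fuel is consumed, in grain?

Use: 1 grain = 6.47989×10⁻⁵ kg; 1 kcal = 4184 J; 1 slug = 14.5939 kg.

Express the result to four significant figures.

7.456 kW → 7456 W
0.09619 h → 346.284 s
E = P × t = 7456 × 346.284 = 2.58189×10⁶ J
1.192×10⁴ kcal/slug → 3.41741×10⁶ J/kg
m = E / e_s = 2.58189×10⁶ / 3.41741×10⁶ = 0.755511 kg
In grain: 0.755511 / 6.47989×10⁻⁵ = 11659.3 grain

1.166×10⁴ grain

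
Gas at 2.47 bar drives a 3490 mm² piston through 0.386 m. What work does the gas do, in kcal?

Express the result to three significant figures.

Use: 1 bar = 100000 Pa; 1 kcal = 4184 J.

0.0795 kcal

2.47 bar → 247000 Pa
3490 mm² → 0.00349 m²
F = P × A = 247000 × 0.00349 = 862.03 N
W = F × d = 862.03 × 0.386 = 332.744 J
In kcal: 332.744 / 4184 = 0.0795277 kcal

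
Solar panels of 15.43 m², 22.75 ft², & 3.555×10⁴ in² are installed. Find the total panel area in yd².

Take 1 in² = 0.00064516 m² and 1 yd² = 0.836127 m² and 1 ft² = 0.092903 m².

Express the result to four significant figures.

15.43 m² (already m²)
22.75 ft² × 0.092903 = 2.11354 m²
3.555×10⁴ in² × 0.00064516 = 22.9354 m²
Total: 15.43 + 2.11354 + 22.9354 = 40.4789 m²
In yd²: 40.4789 / 0.836127 = 48.4124 yd²

48.41 yd²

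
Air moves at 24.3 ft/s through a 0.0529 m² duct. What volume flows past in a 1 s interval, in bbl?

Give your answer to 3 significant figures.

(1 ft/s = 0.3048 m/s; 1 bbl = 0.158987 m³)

2.46 bbl

24.3 ft/s × 0.3048 → 7.40664 m/s
V = v × A × t = 7.40664 m/s × 0.0529 m² × 1 s = 0.391811 m³
0.391811 m³ ÷ (0.158987 m³/bbl) = 2.46442 bbl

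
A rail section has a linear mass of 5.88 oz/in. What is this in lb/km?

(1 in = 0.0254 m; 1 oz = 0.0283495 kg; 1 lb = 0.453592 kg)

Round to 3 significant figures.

5.88 oz/in × 0.0283495 kg/oz ÷ 0.0254 m/in = 6.5628 kg/m
6.5628 kg/m ÷ 0.453592 kg/lb × 1000 m/km = 14468.5 lb/km

1.45×10⁴ lb/km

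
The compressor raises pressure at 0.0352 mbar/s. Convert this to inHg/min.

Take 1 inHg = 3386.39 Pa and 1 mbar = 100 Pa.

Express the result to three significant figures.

0.0352 mbar/s × 100 Pa/mbar = 3.52 Pa/s
3.52 Pa/s ÷ 3386.39 Pa/inHg × 60 s/min = 0.0623673 inHg/min

0.0624 inHg/min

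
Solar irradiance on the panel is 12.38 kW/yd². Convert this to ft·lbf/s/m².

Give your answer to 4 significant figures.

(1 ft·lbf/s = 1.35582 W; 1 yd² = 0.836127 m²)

1.092×10⁴ ft·lbf/s/m²

12.38 kW/yd² × 1000 W/kW ÷ 0.836127 m²/yd² = 14806.4 W/m²
14806.4 W/m² ÷ 1.35582 W/ft·lbf/s = 10920.6 ft·lbf/s/m²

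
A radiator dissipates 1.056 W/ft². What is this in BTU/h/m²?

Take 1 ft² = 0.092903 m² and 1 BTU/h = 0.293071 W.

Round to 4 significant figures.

1.056 W/ft² ÷ 0.092903 m²/ft² = 11.3667 W/m²
11.3667 W/m² ÷ 0.293071 W/BTU/h = 38.7848 BTU/h/m²

38.78 BTU/h/m²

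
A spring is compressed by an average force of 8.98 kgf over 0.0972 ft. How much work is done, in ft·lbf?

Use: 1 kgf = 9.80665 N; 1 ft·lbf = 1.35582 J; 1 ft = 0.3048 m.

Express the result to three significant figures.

1.92 ft·lbf

8.98 kgf × 9.80665 → 88.0637 N
0.0972 ft × 0.3048 → 0.0296266 m
W = F × d = 88.0637 N × 0.0296266 m = 2.60903 J
2.60903 J ÷ (1.35582 J/ft·lbf) = 1.92432 ft·lbf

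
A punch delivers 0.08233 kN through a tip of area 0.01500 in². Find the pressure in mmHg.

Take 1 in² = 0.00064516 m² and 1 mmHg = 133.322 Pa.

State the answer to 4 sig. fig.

0.08233 kN × 1000 = 82.33 N
0.01500 in² × 0.00064516 = 9.6774×10⁻⁶ m²
P = F / A = 82.33 N / 9.6774×10⁻⁶ m² = 8.50745×10⁶ Pa
8.50745×10⁶ Pa ÷ (133.322 Pa/mmHg) = 63811.3 mmHg

6.381×10⁴ mmHg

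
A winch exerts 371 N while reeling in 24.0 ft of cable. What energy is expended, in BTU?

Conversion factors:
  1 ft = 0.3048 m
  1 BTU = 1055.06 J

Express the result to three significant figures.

24.0 ft × 0.3048 = 7.3152 m
W = F × d = 371 N × 7.3152 m = 2713.94 J
2713.94 J ÷ (1055.06 J/BTU) = 2.57231 BTU

2.57 BTU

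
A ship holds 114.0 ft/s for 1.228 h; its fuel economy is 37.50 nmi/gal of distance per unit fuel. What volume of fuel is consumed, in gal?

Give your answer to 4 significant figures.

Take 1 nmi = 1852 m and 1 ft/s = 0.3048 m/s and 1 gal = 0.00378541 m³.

2.212 gal

114.0 ft/s → 34.7472 m/s
1.228 h → 4420.8 s
d = v × t = 34.7472 × 4420.8 = 153610 m
37.50 nmi/gal → 1.83468×10⁷ m/m³
V = d / (distance per unit fuel) = 153610 / 1.83468×10⁷ = 0.00837258 m³
In gal: 0.00837258 / 0.00378541 = 2.2118 gal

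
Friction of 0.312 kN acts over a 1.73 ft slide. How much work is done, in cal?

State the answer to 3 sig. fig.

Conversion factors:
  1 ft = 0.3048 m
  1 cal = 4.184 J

39.3 cal

0.312 kN × 1000 = 312 N
1.73 ft × 0.3048 = 0.527304 m
W = F × d = 312 N × 0.527304 m = 164.519 J
164.519 J ÷ (4.184 J/cal) = 39.321 cal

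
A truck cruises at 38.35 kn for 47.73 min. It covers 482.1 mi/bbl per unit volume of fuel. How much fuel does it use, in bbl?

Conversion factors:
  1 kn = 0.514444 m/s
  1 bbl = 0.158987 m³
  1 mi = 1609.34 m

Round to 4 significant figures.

0.07282 bbl

38.35 kn → 19.7289 m/s
47.73 min → 2863.8 s
d = v × t = 19.7289 × 2863.8 = 56499.6 m
482.1 mi/bbl → 4.88004×10⁶ m/m³
V = d / (distance per unit fuel) = 56499.6 / 4.88004×10⁶ = 0.0115777 m³
In bbl: 0.0115777 / 0.158987 = 0.0728217 bbl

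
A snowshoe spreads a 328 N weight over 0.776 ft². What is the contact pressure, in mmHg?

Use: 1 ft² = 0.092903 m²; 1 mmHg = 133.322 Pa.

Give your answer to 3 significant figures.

34.1 mmHg

0.776 ft² × 0.092903 → 0.0720927 m²
P = F / A = 328 N / 0.0720927 m² = 4549.7 Pa
4549.7 Pa ÷ (133.322 Pa/mmHg) = 34.1257 mmHg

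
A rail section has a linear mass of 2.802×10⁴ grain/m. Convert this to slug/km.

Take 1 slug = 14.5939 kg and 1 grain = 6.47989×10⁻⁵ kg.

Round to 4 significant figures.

124.4 slug/km

2.802×10⁴ grain/m × 6.47989×10⁻⁵ kg/grain = 1.81567 kg/m
1.81567 kg/m ÷ 14.5939 kg/slug × 1000 m/km = 124.413 slug/km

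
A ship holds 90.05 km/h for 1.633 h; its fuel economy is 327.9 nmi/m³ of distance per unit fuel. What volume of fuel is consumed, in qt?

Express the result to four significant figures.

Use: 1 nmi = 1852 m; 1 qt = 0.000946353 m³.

255.9 qt

90.05 km/h → 25.0139 m/s
1.633 h → 5878.8 s
d = v × t = 25.0139 × 5878.8 = 147052 m
327.9 nmi/m³ → 607271 m/m³
V = d / (distance per unit fuel) = 147052 / 607271 = 0.242152 m³
In qt: 0.242152 / 0.000946353 = 255.879 qt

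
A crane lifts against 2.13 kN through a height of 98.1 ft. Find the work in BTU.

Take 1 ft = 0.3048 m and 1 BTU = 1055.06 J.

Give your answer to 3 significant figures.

2.13 kN × 1000 = 2130 N
98.1 ft × 0.3048 = 29.9009 m
W = F × d = 2130 N × 29.9009 m = 63688.9 J
63688.9 J ÷ (1055.06 J/BTU) = 60.3652 BTU

60.4 BTU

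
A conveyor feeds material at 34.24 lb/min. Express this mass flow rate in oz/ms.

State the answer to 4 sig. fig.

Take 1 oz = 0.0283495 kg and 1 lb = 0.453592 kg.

0.009131 oz/ms

34.24 lb/min × 0.453592 kg/lb ÷ 60 s/min = 0.25885 kg/s
0.25885 kg/s ÷ 0.0283495 kg/oz × 0.001 s/ms = 0.00913067 oz/ms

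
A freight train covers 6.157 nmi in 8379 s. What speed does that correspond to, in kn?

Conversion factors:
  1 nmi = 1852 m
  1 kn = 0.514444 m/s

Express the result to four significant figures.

2.645 kn

6.157 nmi × 1852 → 11402.8 m
v = d / t = 11402.8 m / 8379 s = 1.36088 m/s
1.36088 m/s ÷ (0.514444 m/s/kn) = 2.64534 kn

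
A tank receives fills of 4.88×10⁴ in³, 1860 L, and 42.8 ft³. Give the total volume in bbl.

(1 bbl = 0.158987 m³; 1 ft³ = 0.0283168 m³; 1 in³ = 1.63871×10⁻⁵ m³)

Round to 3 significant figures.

4.88×10⁴ in³ × 1.63871×10⁻⁵ = 0.79969 m³
1860 L × 0.001 = 1.86 m³
42.8 ft³ × 0.0283168 = 1.21196 m³
Combined: 0.79969 + 1.86 + 1.21196 = 3.87165 m³
In bbl: 3.87165 / 0.158987 = 24.352 bbl

24.4 bbl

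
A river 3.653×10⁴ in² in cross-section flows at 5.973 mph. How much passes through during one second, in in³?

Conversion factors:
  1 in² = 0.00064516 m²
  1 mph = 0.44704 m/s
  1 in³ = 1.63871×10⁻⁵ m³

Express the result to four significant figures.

5.973 mph × 0.44704 → 2.67017 m/s
3.653×10⁴ in² × 0.00064516 → 23.5677 m²
V = v × A × t = 2.67017 m/s × 23.5677 m² × 1 s = 62.9298 m³
62.9298 m³ ÷ (1.63871×10⁻⁵ m³/in³) = 3.8402×10⁶ in³

3.840×10⁶ in³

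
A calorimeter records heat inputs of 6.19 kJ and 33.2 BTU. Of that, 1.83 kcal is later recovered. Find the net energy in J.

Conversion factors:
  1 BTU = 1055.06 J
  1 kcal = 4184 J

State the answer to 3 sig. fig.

3.36×10⁴ J

6.19 kJ × 1000 = 6190 J
33.2 BTU × 1055.06 = 35028 J
1.83 kcal × 4184 = 7656.72 J
Sum: 6190 + 35028 − 7656.72 = 33561.3 J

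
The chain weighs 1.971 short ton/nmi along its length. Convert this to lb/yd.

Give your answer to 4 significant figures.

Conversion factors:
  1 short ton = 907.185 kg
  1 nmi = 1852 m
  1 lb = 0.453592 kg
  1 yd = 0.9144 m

1.946 lb/yd

1.971 short ton/nmi × 907.185 kg/short ton ÷ 1852 m/nmi = 0.965476 kg/m
0.965476 kg/m ÷ 0.453592 kg/lb × 0.9144 m/yd = 1.94631 lb/yd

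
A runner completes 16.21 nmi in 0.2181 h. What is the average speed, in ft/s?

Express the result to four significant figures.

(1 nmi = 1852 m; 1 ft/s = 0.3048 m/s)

16.21 nmi × 1852 → 30020.9 m
0.2181 h × 3600 → 785.16 s
v = d / t = 30020.9 m / 785.16 s = 38.2354 m/s
38.2354 m/s ÷ (0.3048 m/s/ft/s) = 125.444 ft/s

125.4 ft/s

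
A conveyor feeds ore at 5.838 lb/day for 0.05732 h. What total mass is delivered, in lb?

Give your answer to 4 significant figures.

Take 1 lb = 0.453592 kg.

5.838 lb/day → 3.0649×10⁻⁵ kg/s
0.05732 h → 206.352 s
m = ṁ × t = 3.0649×10⁻⁵ × 206.352 = 0.00632448 kg
In lb: 0.00632448 / 0.453592 = 0.0139431 lb

0.01394 lb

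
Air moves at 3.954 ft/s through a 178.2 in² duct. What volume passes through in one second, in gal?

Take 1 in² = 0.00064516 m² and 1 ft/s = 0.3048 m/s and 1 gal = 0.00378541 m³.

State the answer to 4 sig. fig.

3.954 ft/s × 0.3048 = 1.20518 m/s
178.2 in² × 0.00064516 = 0.114968 m²
V = v × A × t = 1.20518 m/s × 0.114968 m² × 1 s = 0.138557 m³
0.138557 m³ ÷ (0.00378541 m³/gal) = 36.6029 gal

36.60 gal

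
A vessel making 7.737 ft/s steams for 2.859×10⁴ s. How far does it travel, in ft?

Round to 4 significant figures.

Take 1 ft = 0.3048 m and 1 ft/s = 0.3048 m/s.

2.212×10⁵ ft

7.737 ft/s × 0.3048 → 2.35824 m/s
d = v × t = 2.35824 m/s × 28590 s = 67422.1 m
67422.1 m ÷ (0.3048 m/ft) = 221201 ft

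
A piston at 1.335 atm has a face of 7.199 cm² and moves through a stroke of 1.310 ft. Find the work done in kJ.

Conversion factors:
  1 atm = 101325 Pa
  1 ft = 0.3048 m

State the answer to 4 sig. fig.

1.335 atm → 135269 Pa
7.199 cm² → 7.199×10⁻⁴ m²
F = P × A = 135269 × 7.199×10⁻⁴ = 97.3802 N
1.310 ft → 0.399288 m
W = F × d = 97.3802 × 0.399288 = 38.8827 J
In kJ: 38.8827 / 1000 = 0.0388827 kJ

0.03888 kJ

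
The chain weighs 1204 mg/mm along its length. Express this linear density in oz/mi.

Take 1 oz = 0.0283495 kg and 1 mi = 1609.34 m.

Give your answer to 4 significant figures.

1204 mg/mm × 10⁻⁶ kg/mg ÷ 0.001 m/mm = 1.204 kg/m
1.204 kg/m ÷ 0.0283495 kg/oz × 1609.34 m/mi = 68348.5 oz/mi

6.835×10⁴ oz/mi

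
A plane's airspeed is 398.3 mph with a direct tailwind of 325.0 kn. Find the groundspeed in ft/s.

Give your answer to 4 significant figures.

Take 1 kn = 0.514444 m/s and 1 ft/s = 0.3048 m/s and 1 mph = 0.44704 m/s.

398.3 mph × 0.44704 = 178.056 m/s
325.0 kn × 0.514444 = 167.194 m/s
Combined: 178.056 + 167.194 = 345.25 m/s
In ft/s: 345.25 / 0.3048 = 1132.71 ft/s

1133 ft/s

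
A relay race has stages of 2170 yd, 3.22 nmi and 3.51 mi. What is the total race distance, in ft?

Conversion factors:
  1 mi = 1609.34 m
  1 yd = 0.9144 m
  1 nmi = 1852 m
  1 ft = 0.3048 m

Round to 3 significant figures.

4.46×10⁴ ft

2170 yd × 0.9144 = 1984.25 m
3.22 nmi × 1852 = 5963.44 m
3.51 mi × 1609.34 = 5648.78 m
Sum: 1984.25 + 5963.44 + 5648.78 = 13596.5 m
In ft: 13596.5 / 0.3048 = 44607.9 ft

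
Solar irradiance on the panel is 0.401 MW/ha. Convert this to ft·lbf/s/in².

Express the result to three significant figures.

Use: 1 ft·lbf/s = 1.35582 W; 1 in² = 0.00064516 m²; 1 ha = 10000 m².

0.401 MW/ha × 1000000 W/MW ÷ 10000 m²/ha = 40.1 W/m²
40.1 W/m² ÷ 1.35582 W/ft·lbf/s × 0.00064516 m²/in² = 0.0190814 ft·lbf/s/in²

0.0191 ft·lbf/s/in²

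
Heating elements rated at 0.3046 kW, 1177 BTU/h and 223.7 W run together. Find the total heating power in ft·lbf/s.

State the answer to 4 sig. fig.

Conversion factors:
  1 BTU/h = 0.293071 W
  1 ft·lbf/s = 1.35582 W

644.1 ft·lbf/s

0.3046 kW × 1000 → 304.6 W
1177 BTU/h × 0.293071 → 344.945 W
223.7 W (already W)
Combined: 304.6 + 344.945 + 223.7 = 873.245 W
In ft·lbf/s: 873.245 / 1.35582 = 644.071 ft·lbf/s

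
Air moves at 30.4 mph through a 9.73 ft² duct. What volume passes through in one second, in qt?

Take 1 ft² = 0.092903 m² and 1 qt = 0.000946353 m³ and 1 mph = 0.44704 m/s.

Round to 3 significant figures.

1.30×10⁴ qt

30.4 mph × 0.44704 → 13.59 m/s
9.73 ft² × 0.092903 → 0.903946 m²
V = v × A × t = 13.59 m/s × 0.903946 m² × 1 s = 12.2846 m³
12.2846 m³ ÷ (0.000946353 m³/qt) = 12981 qt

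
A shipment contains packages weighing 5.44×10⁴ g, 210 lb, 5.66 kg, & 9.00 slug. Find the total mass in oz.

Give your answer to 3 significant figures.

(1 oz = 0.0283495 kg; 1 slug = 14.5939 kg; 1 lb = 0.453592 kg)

5.44×10⁴ g × 0.001 = 54.4 kg
210 lb × 0.453592 = 95.2543 kg
5.66 kg (already kg)
9.00 slug × 14.5939 = 131.345 kg
Total: 54.4 + 95.2543 + 5.66 + 131.345 = 286.659 kg
In oz: 286.659 / 0.0283495 = 10111.6 oz

1.01×10⁴ oz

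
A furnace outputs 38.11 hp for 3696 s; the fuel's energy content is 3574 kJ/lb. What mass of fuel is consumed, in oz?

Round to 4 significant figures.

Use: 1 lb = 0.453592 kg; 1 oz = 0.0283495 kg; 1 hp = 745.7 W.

470.2 oz

38.11 hp → 28418.6 W
E = P × t = 28418.6 × 3696 = 1.05035×10⁸ J
3574 kJ/lb → 7.87933×10⁶ J/kg
m = E / e_s = 1.05035×10⁸ / 7.87933×10⁶ = 13.3304 kg
In oz: 13.3304 / 0.0283495 = 470.216 oz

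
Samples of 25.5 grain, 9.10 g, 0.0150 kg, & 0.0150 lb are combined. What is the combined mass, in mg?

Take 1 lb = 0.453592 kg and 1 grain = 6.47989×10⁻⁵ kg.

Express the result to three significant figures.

3.26×10⁴ mg

25.5 grain × 6.47989×10⁻⁵ = 0.00165237 kg
9.10 g × 0.001 = 0.0091 kg
0.0150 kg (already kg)
0.0150 lb × 0.453592 = 0.00680388 kg
Sum: 0.00165237 + 0.0091 + 0.015 + 0.00680388 = 0.0325562 kg
In mg: 0.0325562 / 10⁻⁶ = 32556.2 mg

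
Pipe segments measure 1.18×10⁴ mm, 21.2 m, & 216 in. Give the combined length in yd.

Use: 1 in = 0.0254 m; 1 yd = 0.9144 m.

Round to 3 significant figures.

1.18×10⁴ mm × 0.001 = 11.8 m
21.2 m (already m)
216 in × 0.0254 = 5.4864 m
Sum: 11.8 + 21.2 + 5.4864 = 38.4864 m
In yd: 38.4864 / 0.9144 = 42.0892 yd

42.1 yd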